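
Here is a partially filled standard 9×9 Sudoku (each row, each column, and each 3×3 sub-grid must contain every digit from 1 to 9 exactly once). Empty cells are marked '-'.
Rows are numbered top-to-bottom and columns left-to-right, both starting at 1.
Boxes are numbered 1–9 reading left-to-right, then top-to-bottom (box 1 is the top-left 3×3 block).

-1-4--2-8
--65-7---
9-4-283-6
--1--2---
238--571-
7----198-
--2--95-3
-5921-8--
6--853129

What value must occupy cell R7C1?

Cell R7C1 itself could take any of {1, 4, 8} by direct elimination.
Consider where 1 can go in row 7.
R7C2 is out (column 2 already has a 1).
R7C4 is out (box 8 already has a 1).
R7C5 is out (column 5 already has a 1).
R7C8 is out (column 8 already has a 1).
So the only cell in row 7 that can hold 1 is R7C1.
Therefore R7C1 = 1.

1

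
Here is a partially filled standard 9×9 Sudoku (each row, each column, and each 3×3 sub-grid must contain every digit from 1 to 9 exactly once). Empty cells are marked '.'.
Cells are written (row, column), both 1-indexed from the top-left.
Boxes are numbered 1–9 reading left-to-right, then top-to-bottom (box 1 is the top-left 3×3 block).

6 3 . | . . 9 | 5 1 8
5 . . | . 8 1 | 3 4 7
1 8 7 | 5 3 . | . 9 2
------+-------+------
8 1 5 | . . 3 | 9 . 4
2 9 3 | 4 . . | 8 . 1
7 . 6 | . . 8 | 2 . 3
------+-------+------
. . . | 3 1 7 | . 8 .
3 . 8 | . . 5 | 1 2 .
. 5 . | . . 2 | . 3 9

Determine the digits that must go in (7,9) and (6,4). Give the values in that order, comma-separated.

For (7,9):
  Consider where 5 can go in box 9.
  (7,7) is out (column 7 already has a 5).
  (8,9) is out (row 8 already has a 5).
  (9,7) is out (row 9 already has a 5).
  So the only cell in box 9 that can hold 5 is (7,9).
  So (7,9) = 5.
For (6,4):
  Consider where 1 can go in row 6.
  (6,2) is out (column 2 already has a 1).
  (6,5) is out (column 5 already has a 1).
  (6,8) is out (column 8 already has a 1).
  So the only cell in row 6 that can hold 1 is (6,4).
  So (6,4) = 1.

5,1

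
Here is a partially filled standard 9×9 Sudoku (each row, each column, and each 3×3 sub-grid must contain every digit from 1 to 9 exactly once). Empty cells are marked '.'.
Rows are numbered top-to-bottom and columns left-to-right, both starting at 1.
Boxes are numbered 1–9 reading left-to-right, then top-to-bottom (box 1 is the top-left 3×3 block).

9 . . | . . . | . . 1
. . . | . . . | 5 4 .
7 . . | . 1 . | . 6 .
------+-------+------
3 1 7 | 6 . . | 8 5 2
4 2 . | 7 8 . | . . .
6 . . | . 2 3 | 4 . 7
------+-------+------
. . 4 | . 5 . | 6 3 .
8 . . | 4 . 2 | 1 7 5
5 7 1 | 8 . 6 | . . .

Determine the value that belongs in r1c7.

Cell r1c7 itself could take any of {2, 3, 7} by direct elimination.
Consider where 7 can go in box 3.
r1c8 is out (column 8 already has a 7).
r2c9 is out (column 9 already has a 7).
r3c7 is out (row 3 already has a 7).
r3c9 is out (row 3 already has a 7).
So the only cell in box 3 that can hold 7 is r1c7.
Therefore r1c7 = 7.

7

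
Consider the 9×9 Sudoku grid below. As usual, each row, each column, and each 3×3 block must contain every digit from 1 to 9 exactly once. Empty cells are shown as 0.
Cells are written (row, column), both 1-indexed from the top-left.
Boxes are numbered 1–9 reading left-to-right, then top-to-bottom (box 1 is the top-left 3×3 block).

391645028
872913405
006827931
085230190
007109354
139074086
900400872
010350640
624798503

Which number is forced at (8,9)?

Row 8 already contains {1, 3, 4, 5, 6}.
Column 9 already contains {1, 2, 3, 4, 5, 6, 8}.
Its 3×3 block (box 9) already contains {2, 3, 4, 5, 6, 7, 8}.
The only value from 1–9 not eliminated is 9, so (8,9) = 9.

9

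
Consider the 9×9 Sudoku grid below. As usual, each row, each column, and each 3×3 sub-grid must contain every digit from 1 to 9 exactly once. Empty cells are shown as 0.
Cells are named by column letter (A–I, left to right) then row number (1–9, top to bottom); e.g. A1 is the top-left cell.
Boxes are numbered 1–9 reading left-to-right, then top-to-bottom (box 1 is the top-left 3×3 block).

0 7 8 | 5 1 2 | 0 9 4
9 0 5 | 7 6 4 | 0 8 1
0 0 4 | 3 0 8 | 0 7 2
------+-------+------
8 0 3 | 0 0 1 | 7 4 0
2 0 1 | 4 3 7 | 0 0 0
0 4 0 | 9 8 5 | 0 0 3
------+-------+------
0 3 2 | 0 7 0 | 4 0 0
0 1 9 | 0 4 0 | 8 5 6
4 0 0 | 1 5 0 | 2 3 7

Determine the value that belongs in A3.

Cell A3 itself could take any of {1, 6} by direct elimination.
Consider where 1 can go in row 3.
B3 is out (column B already has a 1).
E3 is out (column E already has a 1).
G3 is out (box 3 already has a 1).
So the only cell in row 3 that can hold 1 is A3.
Therefore A3 = 1.

1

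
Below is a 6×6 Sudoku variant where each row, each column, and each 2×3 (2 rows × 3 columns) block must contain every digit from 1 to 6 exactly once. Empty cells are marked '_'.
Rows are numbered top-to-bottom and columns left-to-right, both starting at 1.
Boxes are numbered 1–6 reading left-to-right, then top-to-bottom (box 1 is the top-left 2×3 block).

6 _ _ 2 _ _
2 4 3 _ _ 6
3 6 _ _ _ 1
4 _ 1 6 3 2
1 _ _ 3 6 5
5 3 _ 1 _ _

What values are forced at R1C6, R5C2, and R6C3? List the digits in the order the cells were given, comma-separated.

3,2,6

For R1C6:
  Consider where 3 can go in row 1.
  R1C2 is out (column 2 already has a 3).
  R1C3 is out (column 3 already has a 3).
  R1C5 is out (column 5 already has a 3).
  So the only cell in row 1 that can hold 3 is R1C6.
  So R1C6 = 3.
For R5C2:
  Row 5 already contains {1, 3, 5, 6}.
  Column 2 already contains {3, 4, 6}.
  Its 2×3 block (box 5) already contains {1, 3, 5}.
  The only value from 1–6 not eliminated is 2, so R5C2 = 2.
For R6C3:
  Consider where 6 can go in box 5.
  R5C2 is out (row 5 already has a 6).
  R5C3 is out (row 5 already has a 6).
  So the only cell in box 5 that can hold 6 is R6C3.
  So R6C3 = 6.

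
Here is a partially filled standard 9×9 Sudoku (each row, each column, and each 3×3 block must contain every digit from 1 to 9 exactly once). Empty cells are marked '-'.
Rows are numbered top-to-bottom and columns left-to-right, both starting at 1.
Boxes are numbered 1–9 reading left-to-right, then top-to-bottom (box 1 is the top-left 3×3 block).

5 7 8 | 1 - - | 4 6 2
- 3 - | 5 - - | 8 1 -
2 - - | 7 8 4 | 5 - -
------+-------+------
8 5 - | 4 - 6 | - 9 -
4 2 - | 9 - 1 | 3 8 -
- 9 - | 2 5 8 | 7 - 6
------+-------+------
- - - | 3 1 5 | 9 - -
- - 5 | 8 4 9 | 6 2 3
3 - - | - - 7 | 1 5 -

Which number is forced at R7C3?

2

Cell R7C3 itself could take any of {2, 4, 6, 7} by direct elimination.
Consider where 2 can go in row 7.
R7C1 is out (column 1 already has a 2).
R7C2 is out (column 2 already has a 2).
R7C8 is out (column 8 already has a 2).
R7C9 is out (column 9 already has a 2).
So the only cell in row 7 that can hold 2 is R7C3.
Therefore R7C3 = 2.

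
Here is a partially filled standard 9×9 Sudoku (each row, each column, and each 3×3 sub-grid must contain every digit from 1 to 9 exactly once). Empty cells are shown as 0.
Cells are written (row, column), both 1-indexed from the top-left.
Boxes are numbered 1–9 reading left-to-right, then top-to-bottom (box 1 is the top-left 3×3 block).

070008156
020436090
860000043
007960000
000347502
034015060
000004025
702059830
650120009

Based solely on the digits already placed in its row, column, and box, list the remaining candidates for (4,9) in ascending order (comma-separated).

Row 4 already contains {6, 7, 9}.
Column 9 already contains {2, 3, 5, 6, 9}.
Its 3×3 block (box 6) already contains {2, 5, 6}.
Removing those from 1–9 leaves {1, 4, 8} as the candidates for (4,9).

1,4,8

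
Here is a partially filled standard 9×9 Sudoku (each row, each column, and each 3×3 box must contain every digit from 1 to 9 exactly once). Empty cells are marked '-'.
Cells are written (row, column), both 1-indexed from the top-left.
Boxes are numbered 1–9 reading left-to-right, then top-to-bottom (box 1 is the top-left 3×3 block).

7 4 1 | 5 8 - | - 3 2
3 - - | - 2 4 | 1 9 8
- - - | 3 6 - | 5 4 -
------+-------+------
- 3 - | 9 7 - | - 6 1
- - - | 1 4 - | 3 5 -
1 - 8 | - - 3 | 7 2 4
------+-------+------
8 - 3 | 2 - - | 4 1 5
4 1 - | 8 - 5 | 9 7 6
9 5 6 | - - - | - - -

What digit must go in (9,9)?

3

Row 9 already contains {5, 6, 9}.
Column 9 already contains {1, 2, 4, 5, 6, 8}.
Its 3×3 block (box 9) already contains {1, 4, 5, 6, 7, 9}.
The only value from 1–9 not eliminated is 3, so (9,9) = 3.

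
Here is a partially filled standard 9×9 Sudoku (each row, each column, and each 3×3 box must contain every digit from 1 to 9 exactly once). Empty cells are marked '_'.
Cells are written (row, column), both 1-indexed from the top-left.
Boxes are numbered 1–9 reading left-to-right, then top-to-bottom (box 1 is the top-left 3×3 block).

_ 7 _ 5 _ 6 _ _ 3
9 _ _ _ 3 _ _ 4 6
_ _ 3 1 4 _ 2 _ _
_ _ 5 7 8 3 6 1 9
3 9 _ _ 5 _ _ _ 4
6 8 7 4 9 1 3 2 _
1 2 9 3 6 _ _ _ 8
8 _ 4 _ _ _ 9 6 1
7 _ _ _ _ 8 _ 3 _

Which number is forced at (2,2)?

Cell (2,2) itself could take any of {1, 5} by direct elimination.
Consider where 1 can go in column 2.
(3,2) is out (row 3 already has a 1).
(4,2) is out (row 4 already has a 1).
(8,2) is out (row 8 already has a 1).
(9,2) is out (box 7 already has a 1).
So the only cell in column 2 that can hold 1 is (2,2).
Therefore (2,2) = 1.

1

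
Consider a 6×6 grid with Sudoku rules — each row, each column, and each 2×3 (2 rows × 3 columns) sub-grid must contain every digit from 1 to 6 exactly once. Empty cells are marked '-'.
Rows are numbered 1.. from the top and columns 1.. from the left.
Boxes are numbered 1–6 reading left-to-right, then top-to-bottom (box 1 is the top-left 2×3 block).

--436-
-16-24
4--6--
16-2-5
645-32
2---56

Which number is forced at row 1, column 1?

5

Row 1 already contains {3, 4, 6}.
Column 1 already contains {1, 2, 4, 6}.
Its 2×3 block (box 1) already contains {1, 4, 6}.
The only value from 1–6 not eliminated is 5, so row 1, column 1 = 5.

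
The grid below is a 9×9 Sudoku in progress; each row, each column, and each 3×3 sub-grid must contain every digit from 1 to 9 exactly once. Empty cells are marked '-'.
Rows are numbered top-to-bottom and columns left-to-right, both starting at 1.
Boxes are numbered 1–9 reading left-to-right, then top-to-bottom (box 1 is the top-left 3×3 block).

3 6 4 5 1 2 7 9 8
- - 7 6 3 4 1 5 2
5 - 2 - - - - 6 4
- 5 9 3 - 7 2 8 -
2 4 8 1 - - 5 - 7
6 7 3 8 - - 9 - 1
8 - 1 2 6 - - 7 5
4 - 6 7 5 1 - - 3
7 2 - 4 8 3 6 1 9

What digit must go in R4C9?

6

Row 4 already contains {2, 3, 5, 7, 8, 9}.
Column 9 already contains {1, 2, 3, 4, 5, 7, 8, 9}.
Its 3×3 block (box 6) already contains {1, 2, 5, 7, 8, 9}.
The only value from 1–9 not eliminated is 6, so R4C9 = 6.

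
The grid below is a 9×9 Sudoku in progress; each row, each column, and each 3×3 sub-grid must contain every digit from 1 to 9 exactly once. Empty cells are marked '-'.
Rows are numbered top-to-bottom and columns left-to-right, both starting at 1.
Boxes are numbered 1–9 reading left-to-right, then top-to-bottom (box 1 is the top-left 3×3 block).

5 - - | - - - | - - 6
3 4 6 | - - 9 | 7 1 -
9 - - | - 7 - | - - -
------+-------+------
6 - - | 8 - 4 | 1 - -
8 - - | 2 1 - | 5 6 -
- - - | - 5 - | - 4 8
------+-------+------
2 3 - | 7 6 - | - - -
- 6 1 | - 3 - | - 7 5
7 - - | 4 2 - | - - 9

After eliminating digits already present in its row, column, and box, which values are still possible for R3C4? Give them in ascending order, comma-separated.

1,3,5,6

Row 3 already contains {7, 9}.
Column 4 already contains {2, 4, 7, 8}.
Its 3×3 block (box 2) already contains {7, 9}.
Removing those from 1–9 leaves {1, 3, 5, 6} as the candidates for R3C4.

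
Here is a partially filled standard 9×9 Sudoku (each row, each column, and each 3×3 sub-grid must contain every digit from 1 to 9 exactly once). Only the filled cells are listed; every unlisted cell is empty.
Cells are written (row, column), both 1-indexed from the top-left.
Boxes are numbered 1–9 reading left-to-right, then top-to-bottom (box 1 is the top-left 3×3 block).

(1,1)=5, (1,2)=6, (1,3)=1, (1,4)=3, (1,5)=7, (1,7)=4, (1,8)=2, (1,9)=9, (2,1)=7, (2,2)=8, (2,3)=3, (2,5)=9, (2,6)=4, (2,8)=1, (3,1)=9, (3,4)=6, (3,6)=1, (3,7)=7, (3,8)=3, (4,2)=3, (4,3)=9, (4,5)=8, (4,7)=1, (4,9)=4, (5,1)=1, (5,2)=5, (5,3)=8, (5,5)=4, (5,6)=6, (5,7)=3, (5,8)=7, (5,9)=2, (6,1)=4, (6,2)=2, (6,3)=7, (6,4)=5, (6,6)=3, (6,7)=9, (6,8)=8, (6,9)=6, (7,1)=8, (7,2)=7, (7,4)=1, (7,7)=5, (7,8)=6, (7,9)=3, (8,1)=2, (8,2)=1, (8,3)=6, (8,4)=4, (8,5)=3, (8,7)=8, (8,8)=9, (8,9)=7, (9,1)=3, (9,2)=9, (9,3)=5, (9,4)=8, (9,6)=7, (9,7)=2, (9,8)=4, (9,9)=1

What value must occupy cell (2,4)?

Row 2 already contains {1, 3, 4, 7, 8, 9}.
Column 4 already contains {1, 3, 4, 5, 6, 8}.
Its 3×3 block (box 2) already contains {1, 3, 4, 6, 7, 9}.
The only value from 1–9 not eliminated is 2, so (2,4) = 2.

2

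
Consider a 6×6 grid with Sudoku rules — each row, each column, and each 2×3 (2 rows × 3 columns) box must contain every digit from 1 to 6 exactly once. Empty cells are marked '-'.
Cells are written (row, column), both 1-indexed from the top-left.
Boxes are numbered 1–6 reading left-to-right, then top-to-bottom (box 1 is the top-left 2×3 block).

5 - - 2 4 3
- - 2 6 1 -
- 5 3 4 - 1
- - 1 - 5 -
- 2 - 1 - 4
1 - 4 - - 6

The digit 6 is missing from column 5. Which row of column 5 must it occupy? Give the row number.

Consider where 6 can go in column 5.
(5,5) is out (box 6 already has a 6).
(6,5) is out (row 6 already has a 6).
So the only cell in column 5 that can hold 6 is (3,5).
That is row 3.

3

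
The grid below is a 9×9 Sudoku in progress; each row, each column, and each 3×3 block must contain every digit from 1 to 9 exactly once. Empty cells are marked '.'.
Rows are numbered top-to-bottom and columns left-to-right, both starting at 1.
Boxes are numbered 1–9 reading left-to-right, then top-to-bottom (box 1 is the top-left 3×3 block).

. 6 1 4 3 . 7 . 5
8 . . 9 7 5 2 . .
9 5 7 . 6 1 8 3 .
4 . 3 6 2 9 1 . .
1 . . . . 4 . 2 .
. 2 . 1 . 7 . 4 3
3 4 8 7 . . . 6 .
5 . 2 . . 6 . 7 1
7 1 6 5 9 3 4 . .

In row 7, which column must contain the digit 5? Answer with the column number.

7

Consider where 5 can go in row 7.
R7C5 is out (box 8 already has a 5).
R7C6 is out (column 6 already has a 5).
R7C9 is out (column 9 already has a 5).
So the only cell in row 7 that can hold 5 is R7C7.
That is column 7.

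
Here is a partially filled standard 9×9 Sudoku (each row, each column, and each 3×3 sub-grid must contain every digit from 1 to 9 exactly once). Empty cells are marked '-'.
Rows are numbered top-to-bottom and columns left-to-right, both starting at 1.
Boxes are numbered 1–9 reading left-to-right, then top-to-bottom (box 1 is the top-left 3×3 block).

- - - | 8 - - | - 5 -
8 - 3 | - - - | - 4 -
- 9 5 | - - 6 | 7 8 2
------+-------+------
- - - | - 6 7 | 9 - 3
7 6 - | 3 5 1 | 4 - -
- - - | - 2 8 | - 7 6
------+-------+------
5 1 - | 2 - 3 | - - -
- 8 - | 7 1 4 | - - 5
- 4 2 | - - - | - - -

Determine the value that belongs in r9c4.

Cell r9c4 itself could take any of {5, 6, 9} by direct elimination.
Consider where 6 can go in column 4.
r2c4 is out (box 2 already has a 6).
r3c4 is out (row 3 already has a 6).
r4c4 is out (row 4 already has a 6).
r6c4 is out (row 6 already has a 6).
So the only cell in column 4 that can hold 6 is r9c4.
Therefore r9c4 = 6.

6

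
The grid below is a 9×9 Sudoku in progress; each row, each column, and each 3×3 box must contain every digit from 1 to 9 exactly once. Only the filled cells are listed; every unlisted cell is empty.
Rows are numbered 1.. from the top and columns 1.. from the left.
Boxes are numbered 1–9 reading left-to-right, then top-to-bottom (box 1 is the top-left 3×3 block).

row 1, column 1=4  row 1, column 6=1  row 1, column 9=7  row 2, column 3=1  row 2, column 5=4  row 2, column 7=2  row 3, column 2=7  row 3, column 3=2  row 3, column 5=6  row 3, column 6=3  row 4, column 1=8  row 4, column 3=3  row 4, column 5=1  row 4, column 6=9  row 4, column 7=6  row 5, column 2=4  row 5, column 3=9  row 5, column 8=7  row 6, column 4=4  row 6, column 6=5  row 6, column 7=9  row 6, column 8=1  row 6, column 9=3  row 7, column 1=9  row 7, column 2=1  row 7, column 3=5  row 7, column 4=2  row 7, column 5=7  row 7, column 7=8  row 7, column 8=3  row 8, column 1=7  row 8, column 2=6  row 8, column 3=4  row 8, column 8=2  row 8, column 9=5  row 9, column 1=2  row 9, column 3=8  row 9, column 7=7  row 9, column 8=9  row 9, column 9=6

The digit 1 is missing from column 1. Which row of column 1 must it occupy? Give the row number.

Consider where 1 can go in column 1.
row 2, column 1 is out (row 2 already has a 1).
row 3, column 1 is out (box 1 already has a 1).
row 6, column 1 is out (row 6 already has a 1).
So the only cell in column 1 that can hold 1 is row 5, column 1.
That is row 5.

5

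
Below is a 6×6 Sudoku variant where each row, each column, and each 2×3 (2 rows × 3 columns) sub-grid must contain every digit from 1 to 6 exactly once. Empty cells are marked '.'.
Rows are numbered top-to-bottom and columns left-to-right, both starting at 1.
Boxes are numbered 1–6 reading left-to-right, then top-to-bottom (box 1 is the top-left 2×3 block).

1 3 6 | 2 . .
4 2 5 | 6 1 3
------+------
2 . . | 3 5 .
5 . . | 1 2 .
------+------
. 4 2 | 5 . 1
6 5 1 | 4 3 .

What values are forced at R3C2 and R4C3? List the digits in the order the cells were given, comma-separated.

1,3

For R3C2:
  Consider where 1 can go in box 3.
  R3C3 is out (column 3 already has a 1).
  R4C2 is out (row 4 already has a 1).
  R4C3 is out (row 4 already has a 1).
  So the only cell in box 3 that can hold 1 is R3C2.
  So R3C2 = 1.
For R4C3:
  Consider where 3 can go in box 3.
  R3C2 is out (row 3 already has a 3).
  R3C3 is out (row 3 already has a 3).
  R4C2 is out (column 2 already has a 3).
  So the only cell in box 3 that can hold 3 is R4C3.
  So R4C3 = 3.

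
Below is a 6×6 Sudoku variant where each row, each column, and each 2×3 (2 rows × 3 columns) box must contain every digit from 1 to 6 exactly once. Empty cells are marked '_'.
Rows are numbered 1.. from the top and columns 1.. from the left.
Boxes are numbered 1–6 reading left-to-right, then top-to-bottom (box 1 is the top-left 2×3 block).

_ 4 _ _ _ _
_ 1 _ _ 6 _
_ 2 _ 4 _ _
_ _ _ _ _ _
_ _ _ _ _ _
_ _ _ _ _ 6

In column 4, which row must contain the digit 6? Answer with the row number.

Consider where 6 can go in column 4.
row 1, column 4 is out (box 2 already has a 6).
row 2, column 4 is out (row 2 already has a 6).
row 5, column 4 is out (box 6 already has a 6).
row 6, column 4 is out (row 6 already has a 6).
So the only cell in column 4 that can hold 6 is row 4, column 4.
That is row 4.

4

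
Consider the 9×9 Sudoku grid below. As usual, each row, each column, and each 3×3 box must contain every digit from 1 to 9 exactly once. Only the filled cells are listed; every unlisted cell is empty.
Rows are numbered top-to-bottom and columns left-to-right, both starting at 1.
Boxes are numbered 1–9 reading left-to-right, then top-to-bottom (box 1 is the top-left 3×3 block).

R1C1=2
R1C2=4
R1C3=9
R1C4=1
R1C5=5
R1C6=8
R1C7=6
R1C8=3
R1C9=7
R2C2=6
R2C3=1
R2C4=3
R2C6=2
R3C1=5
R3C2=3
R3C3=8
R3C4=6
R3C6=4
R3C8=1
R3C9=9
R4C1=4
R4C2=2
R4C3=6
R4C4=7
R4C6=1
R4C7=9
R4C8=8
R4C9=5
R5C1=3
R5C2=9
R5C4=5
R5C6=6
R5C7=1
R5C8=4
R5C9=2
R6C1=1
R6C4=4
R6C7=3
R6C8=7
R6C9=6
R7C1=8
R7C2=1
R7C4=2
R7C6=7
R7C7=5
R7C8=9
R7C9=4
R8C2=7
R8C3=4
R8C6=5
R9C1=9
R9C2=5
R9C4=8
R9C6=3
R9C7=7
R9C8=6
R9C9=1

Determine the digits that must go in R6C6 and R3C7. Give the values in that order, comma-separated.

9,2

For R6C6:
  Row 6 already contains {1, 3, 4, 6, 7}.
  Column 6 already contains {1, 2, 3, 4, 5, 6, 7, 8}.
  Its 3×3 block (box 5) already contains {1, 4, 5, 6, 7}.
  The only value from 1–9 not eliminated is 9, so R6C6 = 9.
For R3C7:
  Row 3 already contains {1, 3, 4, 5, 6, 8, 9}.
  Column 7 already contains {1, 3, 5, 6, 7, 9}.
  Its 3×3 block (box 3) already contains {1, 3, 6, 7, 9}.
  The only value from 1–9 not eliminated is 2, so R3C7 = 2.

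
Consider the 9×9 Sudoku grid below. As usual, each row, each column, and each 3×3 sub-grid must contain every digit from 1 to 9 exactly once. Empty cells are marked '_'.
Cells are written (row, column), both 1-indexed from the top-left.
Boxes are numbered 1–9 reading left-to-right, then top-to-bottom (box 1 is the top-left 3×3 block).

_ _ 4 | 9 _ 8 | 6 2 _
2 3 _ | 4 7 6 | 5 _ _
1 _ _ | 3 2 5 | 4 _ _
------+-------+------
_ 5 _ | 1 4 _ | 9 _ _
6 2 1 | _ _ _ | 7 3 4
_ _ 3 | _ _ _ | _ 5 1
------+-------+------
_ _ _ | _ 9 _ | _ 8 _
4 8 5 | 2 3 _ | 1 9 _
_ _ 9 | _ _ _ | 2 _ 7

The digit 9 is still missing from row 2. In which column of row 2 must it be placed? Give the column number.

Consider where 9 can go in row 2.
(2,3) is out (column 3 already has a 9).
(2,8) is out (column 8 already has a 9).
So the only cell in row 2 that can hold 9 is (2,9).
That is column 9.

9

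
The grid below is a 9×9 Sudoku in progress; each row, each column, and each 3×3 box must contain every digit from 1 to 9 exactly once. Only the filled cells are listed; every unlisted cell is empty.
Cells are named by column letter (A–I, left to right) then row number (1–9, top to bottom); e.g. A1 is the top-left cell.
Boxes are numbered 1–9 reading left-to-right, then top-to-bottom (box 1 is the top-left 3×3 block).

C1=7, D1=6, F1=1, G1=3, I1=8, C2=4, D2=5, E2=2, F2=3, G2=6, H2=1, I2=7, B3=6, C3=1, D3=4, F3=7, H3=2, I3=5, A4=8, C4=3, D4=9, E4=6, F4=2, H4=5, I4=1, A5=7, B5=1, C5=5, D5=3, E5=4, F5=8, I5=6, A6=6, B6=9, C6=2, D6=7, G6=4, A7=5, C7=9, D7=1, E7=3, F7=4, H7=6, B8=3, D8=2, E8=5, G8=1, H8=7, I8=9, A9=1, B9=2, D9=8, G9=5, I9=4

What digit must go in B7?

Cell B7 itself could take any of {7, 8} by direct elimination.
Consider where 7 can go in column B.
B1 is out (row 1 already has a 7).
B2 is out (row 2 already has a 7).
B4 is out (box 4 already has a 7).
So the only cell in column B that can hold 7 is B7.
Therefore B7 = 7.

7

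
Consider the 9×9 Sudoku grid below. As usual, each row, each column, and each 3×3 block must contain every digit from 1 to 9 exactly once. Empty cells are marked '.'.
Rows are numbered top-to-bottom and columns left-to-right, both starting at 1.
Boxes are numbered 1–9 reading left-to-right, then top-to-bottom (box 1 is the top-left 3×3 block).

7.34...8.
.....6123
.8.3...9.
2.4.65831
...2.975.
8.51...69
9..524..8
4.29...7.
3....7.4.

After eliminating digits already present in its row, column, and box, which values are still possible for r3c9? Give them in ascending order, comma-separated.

4,5,6,7

Row 3 already contains {3, 8, 9}.
Column 9 already contains {1, 3, 8, 9}.
Its 3×3 block (box 3) already contains {1, 2, 3, 8, 9}.
Removing those from 1–9 leaves {4, 5, 6, 7} as the candidates for r3c9.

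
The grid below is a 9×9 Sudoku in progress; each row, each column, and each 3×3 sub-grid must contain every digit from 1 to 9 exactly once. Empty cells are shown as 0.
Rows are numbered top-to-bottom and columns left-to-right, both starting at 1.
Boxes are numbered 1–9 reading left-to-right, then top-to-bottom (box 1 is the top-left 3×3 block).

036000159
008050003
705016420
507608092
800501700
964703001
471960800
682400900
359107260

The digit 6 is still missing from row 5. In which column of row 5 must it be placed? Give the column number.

9

Consider where 6 can go in row 5.
R5C2 is out (column 2 already has a 6).
R5C3 is out (column 3 already has a 6).
R5C5 is out (column 5 already has a 6).
R5C8 is out (column 8 already has a 6).
So the only cell in row 5 that can hold 6 is R5C9.
That is column 9.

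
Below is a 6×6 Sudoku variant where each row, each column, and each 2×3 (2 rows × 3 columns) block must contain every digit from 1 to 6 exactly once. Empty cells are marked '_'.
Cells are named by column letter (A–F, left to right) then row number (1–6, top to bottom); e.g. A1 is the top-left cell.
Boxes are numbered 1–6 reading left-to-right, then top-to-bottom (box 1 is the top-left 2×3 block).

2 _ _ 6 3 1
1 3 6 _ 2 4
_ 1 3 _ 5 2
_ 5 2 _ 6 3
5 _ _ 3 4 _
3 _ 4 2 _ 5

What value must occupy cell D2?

Row 2 already contains {1, 2, 3, 4, 6}.
Column D already contains {2, 3, 6}.
Its 2×3 block (box 2) already contains {1, 2, 3, 4, 6}.
The only value from 1–6 not eliminated is 5, so D2 = 5.

5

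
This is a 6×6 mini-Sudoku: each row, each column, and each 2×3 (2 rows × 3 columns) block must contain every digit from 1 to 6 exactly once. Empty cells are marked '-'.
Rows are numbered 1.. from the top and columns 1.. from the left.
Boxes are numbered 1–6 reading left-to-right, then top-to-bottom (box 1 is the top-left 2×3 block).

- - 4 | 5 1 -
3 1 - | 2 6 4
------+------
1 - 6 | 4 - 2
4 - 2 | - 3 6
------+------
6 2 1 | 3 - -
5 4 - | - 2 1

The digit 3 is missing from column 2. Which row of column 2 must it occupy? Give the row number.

3

Consider where 3 can go in column 2.
row 1, column 2 is out (box 1 already has a 3).
row 4, column 2 is out (row 4 already has a 3).
So the only cell in column 2 that can hold 3 is row 3, column 2.
That is row 3.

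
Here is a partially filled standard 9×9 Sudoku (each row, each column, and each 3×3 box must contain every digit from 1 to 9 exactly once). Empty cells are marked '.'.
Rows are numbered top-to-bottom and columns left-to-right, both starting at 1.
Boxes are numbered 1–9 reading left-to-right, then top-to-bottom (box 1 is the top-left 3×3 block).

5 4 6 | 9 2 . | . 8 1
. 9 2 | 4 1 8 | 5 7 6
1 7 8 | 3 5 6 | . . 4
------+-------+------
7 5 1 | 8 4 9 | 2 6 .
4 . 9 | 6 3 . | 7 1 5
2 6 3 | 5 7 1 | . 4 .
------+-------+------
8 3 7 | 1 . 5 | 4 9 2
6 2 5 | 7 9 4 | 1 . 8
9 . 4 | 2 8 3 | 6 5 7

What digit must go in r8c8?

3

Row 8 already contains {1, 2, 4, 5, 6, 7, 8, 9}.
Column 8 already contains {1, 4, 5, 6, 7, 8, 9}.
Its 3×3 block (box 9) already contains {1, 2, 4, 5, 6, 7, 8, 9}.
The only value from 1–9 not eliminated is 3, so r8c8 = 3.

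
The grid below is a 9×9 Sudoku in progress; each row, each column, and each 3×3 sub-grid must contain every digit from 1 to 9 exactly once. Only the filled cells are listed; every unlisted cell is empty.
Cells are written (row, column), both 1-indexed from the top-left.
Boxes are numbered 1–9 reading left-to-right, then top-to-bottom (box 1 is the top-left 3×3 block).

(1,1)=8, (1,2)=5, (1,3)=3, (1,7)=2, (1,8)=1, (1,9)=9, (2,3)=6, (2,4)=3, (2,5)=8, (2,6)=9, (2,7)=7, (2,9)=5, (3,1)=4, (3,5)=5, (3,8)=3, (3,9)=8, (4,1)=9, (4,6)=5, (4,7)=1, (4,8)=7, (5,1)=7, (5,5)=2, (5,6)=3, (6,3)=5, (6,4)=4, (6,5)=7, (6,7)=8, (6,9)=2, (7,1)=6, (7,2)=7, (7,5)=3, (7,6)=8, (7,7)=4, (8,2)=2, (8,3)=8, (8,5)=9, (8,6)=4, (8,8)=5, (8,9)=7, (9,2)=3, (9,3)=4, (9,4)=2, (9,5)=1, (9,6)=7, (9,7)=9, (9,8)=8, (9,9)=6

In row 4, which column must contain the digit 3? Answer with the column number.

9

Consider where 3 can go in row 4.
(4,2) is out (column 2 already has a 3).
(4,3) is out (column 3 already has a 3).
(4,4) is out (column 4 already has a 3).
(4,5) is out (column 5 already has a 3).
So the only cell in row 4 that can hold 3 is (4,9).
That is column 9.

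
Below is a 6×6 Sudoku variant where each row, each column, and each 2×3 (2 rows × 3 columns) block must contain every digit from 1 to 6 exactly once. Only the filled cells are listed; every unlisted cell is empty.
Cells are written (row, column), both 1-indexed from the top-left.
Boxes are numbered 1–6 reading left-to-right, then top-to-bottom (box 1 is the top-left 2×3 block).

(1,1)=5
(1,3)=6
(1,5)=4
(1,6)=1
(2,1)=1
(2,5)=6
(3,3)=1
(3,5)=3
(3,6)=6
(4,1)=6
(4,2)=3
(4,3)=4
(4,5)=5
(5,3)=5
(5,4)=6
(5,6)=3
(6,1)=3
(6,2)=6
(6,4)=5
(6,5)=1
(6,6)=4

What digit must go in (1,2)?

Row 1 already contains {1, 4, 5, 6}.
Column 2 already contains {3, 6}.
Its 2×3 block (box 1) already contains {1, 5, 6}.
The only value from 1–6 not eliminated is 2, so (1,2) = 2.

2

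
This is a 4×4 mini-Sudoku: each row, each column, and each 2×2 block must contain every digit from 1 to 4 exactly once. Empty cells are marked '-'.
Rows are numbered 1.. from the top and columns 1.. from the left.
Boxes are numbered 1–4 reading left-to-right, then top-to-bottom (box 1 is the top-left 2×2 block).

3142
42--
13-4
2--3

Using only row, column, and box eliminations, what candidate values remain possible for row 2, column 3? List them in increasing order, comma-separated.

1,3

Row 2 already contains {2, 4}.
Column 3 already contains {4}.
Its 2×2 block (box 2) already contains {2, 4}.
Removing those from 1–4 leaves {1, 3} as the candidates for row 2, column 3.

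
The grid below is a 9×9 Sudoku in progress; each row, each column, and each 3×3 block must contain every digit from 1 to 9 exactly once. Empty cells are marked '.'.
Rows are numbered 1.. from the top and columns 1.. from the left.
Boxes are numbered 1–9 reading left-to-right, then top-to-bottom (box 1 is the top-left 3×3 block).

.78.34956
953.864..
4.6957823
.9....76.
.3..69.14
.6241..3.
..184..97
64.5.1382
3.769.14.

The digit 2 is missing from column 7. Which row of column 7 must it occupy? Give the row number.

5

Consider where 2 can go in column 7.
row 6, column 7 is out (row 6 already has a 2).
row 7, column 7 is out (box 9 already has a 2).
So the only cell in column 7 that can hold 2 is row 5, column 7.
That is row 5.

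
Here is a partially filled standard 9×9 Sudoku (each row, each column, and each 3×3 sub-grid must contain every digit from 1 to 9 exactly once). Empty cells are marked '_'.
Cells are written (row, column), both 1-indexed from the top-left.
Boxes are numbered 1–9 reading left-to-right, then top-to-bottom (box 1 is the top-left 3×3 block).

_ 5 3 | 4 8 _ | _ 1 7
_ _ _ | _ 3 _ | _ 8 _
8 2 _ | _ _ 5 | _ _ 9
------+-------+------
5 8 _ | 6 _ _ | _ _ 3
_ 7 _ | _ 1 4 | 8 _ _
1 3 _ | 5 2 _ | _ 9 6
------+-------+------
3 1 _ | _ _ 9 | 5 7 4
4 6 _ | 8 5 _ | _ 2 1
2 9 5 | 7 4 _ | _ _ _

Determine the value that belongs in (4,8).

4

Row 4 already contains {3, 5, 6, 8}.
Column 8 already contains {1, 2, 7, 8, 9}.
Its 3×3 block (box 6) already contains {3, 6, 8, 9}.
The only value from 1–9 not eliminated is 4, so (4,8) = 4.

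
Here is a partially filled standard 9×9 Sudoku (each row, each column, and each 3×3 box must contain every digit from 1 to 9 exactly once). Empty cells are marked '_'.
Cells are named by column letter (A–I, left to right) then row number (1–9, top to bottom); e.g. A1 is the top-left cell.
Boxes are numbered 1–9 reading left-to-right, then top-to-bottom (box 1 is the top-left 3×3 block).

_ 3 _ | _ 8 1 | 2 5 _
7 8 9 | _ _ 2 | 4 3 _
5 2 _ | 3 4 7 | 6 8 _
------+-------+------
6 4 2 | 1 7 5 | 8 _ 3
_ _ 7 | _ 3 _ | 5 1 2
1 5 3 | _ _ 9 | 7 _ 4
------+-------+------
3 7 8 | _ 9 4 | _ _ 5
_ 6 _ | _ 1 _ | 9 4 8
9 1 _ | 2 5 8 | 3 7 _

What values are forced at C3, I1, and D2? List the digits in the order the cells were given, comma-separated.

For C3:
  Row 3 already contains {2, 3, 4, 5, 6, 7, 8}.
  Column C already contains {2, 3, 7, 8, 9}.
  Its 3×3 block (box 1) already contains {2, 3, 5, 7, 8, 9}.
  The only value from 1–9 not eliminated is 1, so C3 = 1.
For I1:
  Consider where 7 can go in box 3.
  I2 is out (row 2 already has a 7).
  I3 is out (row 3 already has a 7).
  So the only cell in box 3 that can hold 7 is I1.
  So I1 = 7.
For D2:
  Consider where 5 can go in row 2.
  E2 is out (column E already has a 5).
  I2 is out (column I already has a 5).
  So the only cell in row 2 that can hold 5 is D2.
  So D2 = 5.

1,7,5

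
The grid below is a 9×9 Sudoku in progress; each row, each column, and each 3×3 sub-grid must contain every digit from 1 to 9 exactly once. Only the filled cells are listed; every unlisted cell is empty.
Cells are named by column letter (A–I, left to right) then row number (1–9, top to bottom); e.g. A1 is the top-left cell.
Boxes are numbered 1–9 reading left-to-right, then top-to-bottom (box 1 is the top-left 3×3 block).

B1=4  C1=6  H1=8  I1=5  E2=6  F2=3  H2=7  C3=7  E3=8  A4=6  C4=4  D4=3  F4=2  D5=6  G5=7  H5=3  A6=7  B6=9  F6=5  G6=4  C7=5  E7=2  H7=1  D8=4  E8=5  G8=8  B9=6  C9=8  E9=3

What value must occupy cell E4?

Cell E4 itself could take any of {1, 7, 9} by direct elimination.
Consider where 7 can go in row 4.
B4 is out (box 4 already has a 7).
G4 is out (column G already has a 7).
H4 is out (column H already has a 7).
I4 is out (box 6 already has a 7).
So the only cell in row 4 that can hold 7 is E4.
Therefore E4 = 7.

7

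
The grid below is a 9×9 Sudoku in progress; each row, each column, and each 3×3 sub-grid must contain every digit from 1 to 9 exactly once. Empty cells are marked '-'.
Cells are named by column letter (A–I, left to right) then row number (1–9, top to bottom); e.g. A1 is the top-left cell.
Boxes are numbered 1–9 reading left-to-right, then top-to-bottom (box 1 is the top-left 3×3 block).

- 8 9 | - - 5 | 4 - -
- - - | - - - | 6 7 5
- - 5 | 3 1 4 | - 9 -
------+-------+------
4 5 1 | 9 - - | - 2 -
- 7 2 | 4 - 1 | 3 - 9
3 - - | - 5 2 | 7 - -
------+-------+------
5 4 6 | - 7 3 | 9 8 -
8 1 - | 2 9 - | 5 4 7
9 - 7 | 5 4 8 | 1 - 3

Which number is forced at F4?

Cell F4 itself could take any of {6, 7} by direct elimination.
Consider where 7 can go in column F.
F2 is out (row 2 already has a 7).
F8 is out (row 8 already has a 7).
So the only cell in column F that can hold 7 is F4.
Therefore F4 = 7.

7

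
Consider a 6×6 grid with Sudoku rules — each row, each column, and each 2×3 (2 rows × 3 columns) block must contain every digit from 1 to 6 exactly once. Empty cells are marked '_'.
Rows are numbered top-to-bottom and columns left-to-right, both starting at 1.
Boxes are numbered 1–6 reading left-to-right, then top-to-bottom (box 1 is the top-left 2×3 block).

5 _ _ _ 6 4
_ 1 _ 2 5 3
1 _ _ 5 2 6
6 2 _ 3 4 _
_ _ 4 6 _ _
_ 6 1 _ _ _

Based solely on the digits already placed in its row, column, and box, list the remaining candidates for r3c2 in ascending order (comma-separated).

3,4

Row 3 already contains {1, 2, 5, 6}.
Column 2 already contains {1, 2, 6}.
Its 2×3 block (box 3) already contains {1, 2, 6}.
Removing those from 1–6 leaves {3, 4} as the candidates for r3c2.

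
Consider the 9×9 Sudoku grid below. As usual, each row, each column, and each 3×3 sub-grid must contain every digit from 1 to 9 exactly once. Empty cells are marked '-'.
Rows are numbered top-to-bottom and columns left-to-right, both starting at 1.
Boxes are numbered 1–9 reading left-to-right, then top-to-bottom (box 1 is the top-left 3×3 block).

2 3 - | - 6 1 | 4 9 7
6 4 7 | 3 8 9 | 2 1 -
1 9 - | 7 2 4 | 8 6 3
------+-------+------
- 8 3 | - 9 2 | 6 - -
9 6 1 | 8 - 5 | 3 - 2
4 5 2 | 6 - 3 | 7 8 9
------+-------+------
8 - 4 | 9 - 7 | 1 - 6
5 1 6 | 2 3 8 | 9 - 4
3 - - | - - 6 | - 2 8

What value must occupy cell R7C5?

5

Row 7 already contains {1, 4, 6, 7, 8, 9}.
Column 5 already contains {2, 3, 6, 8, 9}.
Its 3×3 block (box 8) already contains {2, 3, 6, 7, 8, 9}.
The only value from 1–9 not eliminated is 5, so R7C5 = 5.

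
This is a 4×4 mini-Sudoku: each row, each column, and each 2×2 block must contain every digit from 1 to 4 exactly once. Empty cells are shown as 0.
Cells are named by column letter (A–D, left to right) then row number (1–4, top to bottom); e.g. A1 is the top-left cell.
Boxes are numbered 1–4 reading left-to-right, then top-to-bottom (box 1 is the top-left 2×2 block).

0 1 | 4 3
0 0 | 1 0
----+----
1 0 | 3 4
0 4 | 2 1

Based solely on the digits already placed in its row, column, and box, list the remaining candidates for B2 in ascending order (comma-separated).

Row 2 already contains {1}.
Column B already contains {1, 4}.
Its 2×2 block (box 1) already contains {1}.
Removing those from 1–4 leaves {2, 3} as the candidates for B2.

2,3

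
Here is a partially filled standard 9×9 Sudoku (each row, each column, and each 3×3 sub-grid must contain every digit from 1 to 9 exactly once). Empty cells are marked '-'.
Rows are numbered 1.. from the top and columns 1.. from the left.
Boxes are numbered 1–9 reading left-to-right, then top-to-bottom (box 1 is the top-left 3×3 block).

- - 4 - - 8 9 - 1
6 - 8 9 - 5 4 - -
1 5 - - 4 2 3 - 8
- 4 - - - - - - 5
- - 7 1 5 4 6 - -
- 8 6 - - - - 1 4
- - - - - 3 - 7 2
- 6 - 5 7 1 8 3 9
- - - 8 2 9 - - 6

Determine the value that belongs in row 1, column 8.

5

Cell row 1, column 8 itself could take any of {2, 5, 6} by direct elimination.
Consider where 5 can go in box 3.
row 2, column 8 is out (row 2 already has a 5).
row 2, column 9 is out (row 2 already has a 5).
row 3, column 8 is out (row 3 already has a 5).
So the only cell in box 3 that can hold 5 is row 1, column 8.
Therefore row 1, column 8 = 5.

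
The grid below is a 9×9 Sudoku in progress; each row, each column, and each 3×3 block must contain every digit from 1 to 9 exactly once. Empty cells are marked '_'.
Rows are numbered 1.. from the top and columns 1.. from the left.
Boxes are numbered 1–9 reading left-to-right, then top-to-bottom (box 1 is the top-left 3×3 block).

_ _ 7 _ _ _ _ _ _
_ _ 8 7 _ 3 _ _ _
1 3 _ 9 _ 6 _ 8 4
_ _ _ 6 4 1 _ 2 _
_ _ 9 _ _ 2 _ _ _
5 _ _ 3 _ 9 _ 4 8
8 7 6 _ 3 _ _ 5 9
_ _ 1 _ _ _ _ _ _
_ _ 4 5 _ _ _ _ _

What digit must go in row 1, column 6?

Cell row 1, column 6 itself could take any of {4, 5, 8} by direct elimination.
Consider where 5 can go in column 6.
row 7, column 6 is out (row 7 already has a 5).
row 8, column 6 is out (box 8 already has a 5).
row 9, column 6 is out (row 9 already has a 5).
So the only cell in column 6 that can hold 5 is row 1, column 6.
Therefore row 1, column 6 = 5.

5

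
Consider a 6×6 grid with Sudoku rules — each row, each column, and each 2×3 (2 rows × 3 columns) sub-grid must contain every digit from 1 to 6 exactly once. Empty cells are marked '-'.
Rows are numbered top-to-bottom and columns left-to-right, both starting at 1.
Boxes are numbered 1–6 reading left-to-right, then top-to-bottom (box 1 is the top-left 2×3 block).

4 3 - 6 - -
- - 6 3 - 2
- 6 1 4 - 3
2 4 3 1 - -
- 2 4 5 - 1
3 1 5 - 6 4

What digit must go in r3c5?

Cell r3c5 itself could take any of {2, 5} by direct elimination.
Consider where 2 can go in box 4.
r4c5 is out (row 4 already has a 2).
r4c6 is out (row 4 already has a 2).
So the only cell in box 4 that can hold 2 is r3c5.
Therefore r3c5 = 2.

2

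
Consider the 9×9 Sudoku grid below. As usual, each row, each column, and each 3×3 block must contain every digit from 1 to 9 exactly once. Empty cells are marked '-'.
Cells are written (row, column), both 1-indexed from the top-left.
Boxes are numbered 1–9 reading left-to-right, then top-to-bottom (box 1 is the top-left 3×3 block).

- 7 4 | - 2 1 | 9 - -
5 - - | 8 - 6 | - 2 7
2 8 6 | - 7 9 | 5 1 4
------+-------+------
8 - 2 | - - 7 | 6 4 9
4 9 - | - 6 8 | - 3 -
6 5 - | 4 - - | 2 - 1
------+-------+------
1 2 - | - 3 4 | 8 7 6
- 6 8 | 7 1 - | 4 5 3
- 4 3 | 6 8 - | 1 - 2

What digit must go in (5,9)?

Row 5 already contains {3, 4, 6, 8, 9}.
Column 9 already contains {1, 2, 3, 4, 6, 7, 9}.
Its 3×3 block (box 6) already contains {1, 2, 3, 4, 6, 9}.
The only value from 1–9 not eliminated is 5, so (5,9) = 5.

5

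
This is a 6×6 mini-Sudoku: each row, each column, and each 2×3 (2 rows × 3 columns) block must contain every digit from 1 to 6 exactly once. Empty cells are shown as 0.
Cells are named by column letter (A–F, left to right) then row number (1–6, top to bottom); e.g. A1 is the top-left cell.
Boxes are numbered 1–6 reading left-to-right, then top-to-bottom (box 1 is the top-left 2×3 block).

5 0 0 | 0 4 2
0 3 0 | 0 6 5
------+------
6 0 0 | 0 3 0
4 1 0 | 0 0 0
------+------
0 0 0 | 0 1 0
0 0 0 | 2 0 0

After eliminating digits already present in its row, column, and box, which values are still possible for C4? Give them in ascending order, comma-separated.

Row 4 already contains {1, 4}.
Column C already contains {}.
Its 2×3 block (box 3) already contains {1, 4, 6}.
Removing those from 1–6 leaves {2, 3, 5} as the candidates for C4.

2,3,5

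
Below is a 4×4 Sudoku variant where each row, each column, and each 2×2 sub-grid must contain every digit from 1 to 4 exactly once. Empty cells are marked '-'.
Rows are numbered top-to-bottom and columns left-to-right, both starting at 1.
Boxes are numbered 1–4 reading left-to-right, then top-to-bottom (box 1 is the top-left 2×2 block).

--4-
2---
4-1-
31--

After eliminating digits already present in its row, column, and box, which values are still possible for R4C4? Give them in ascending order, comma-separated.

Row 4 already contains {1, 3}.
Column 4 already contains {}.
Its 2×2 block (box 4) already contains {1}.
Removing those from 1–4 leaves {2, 4} as the candidates for R4C4.

2,4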